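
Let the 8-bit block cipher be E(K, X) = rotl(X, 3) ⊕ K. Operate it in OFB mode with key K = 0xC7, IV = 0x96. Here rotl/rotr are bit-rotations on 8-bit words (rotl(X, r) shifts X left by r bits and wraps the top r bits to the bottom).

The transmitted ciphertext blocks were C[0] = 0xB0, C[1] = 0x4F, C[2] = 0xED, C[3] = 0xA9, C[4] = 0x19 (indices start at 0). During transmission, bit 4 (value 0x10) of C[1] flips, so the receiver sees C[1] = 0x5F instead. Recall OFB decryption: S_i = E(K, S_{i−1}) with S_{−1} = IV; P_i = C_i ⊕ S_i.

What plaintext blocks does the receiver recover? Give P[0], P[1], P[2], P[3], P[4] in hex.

P[0] = 0xC3, P[1] = 0x03, P[2] = 0xC8, P[3] = 0x47, P[4] = 0xA9

Only C[1] changed, to 0x5F. In OFB, a change in C_i flips the same bit in P_i only; the keystream is unaffected. Decrypting the received ciphertext:
P[0]: S = E(K, 0x96) = 0x73; 0xB0 ⊕ 0x73 = 0xC3.
P[1]: S = E(K, 0x73) = 0x5C; 0x5F ⊕ 0x5C = 0x03.
P[2]: S = E(K, 0x5C) = 0x25; 0xED ⊕ 0x25 = 0xC8.
P[3]: S = E(K, 0x25) = 0xEE; 0xA9 ⊕ 0xEE = 0x47.
P[4]: S = E(K, 0xEE) = 0xB0; 0x19 ⊕ 0xB0 = 0xA9.
Blocks that differ from the original plaintext: P[1].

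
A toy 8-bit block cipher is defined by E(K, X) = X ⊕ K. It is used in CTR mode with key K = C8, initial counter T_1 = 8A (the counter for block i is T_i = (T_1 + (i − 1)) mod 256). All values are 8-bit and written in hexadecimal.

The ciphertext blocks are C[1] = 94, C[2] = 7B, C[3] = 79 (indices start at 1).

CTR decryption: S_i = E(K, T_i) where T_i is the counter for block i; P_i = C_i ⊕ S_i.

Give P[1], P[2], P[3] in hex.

P[1] = D6, P[2] = 38, P[3] = 3D

P[1]: T = 8A, S = E(K, T) = 42; 94 ⊕ 42 = D6.
P[2]: T = 8B, S = E(K, T) = 43; 7B ⊕ 43 = 38.
P[3]: T = 8C, S = E(K, T) = 44; 79 ⊕ 44 = 3D.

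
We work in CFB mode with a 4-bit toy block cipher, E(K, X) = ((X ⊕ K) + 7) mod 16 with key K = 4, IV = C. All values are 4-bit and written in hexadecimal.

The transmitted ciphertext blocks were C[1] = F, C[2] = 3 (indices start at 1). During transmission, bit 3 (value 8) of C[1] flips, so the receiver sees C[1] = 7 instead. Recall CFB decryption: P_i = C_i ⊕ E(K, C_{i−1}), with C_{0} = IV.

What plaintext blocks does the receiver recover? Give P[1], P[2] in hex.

P[1] = 8, P[2] = 9

Only C[1] changed, to 7. In CFB, a change in C_i flips the same bit in P_i and garbles P_{i+1}. Decrypting the received ciphertext:
P[1]: E(K, C) = F; 7 ⊕ F = 8.
P[2]: E(K, 7) = A; 3 ⊕ A = 9.
Blocks that differ from the original plaintext: P[1], P[2].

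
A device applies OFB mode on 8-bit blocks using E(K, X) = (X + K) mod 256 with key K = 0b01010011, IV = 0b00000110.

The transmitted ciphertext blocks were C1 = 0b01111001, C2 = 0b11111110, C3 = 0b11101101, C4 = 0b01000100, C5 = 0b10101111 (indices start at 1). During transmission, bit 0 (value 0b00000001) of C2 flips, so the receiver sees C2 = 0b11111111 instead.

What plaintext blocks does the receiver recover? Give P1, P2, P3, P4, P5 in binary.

P1 = 0b00100000, P2 = 0b01010011, P3 = 0b00010010, P4 = 0b00010110, P5 = 0b00001010

OFB decryption: S_i = E(K, S_{i−1}) with S_{0} = IV; P_i = C_i ⊕ S_i.
Only C2 changed, to 0b11111111. In OFB, a change in C_i flips the same bit in P_i only; the keystream is unaffected. Decrypting the received ciphertext:
P1: S = E(K, 0b00000110) = 0b01011001; 0b01111001 ⊕ 0b01011001 = 0b00100000.
P2: S = E(K, 0b01011001) = 0b10101100; 0b11111111 ⊕ 0b10101100 = 0b01010011.
P3: S = E(K, 0b10101100) = 0b11111111; 0b11101101 ⊕ 0b11111111 = 0b00010010.
P4: S = E(K, 0b11111111) = 0b01010010; 0b01000100 ⊕ 0b01010010 = 0b00010110.
P5: S = E(K, 0b01010010) = 0b10100101; 0b10101111 ⊕ 0b10100101 = 0b00001010.
Blocks that differ from the original plaintext: P2.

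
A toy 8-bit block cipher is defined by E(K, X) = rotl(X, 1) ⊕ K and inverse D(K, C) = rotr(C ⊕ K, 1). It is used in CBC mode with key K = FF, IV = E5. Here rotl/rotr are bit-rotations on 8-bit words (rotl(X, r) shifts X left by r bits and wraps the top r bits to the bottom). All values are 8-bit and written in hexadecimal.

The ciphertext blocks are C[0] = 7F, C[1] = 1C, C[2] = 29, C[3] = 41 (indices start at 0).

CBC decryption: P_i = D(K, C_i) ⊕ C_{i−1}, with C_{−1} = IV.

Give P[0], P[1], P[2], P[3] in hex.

P[0]: D(K, 7F) = 40; 40 ⊕ E5 = A5.
P[1]: D(K, 1C) = F1; F1 ⊕ 7F = 8E.
P[2]: D(K, 29) = 6B; 6B ⊕ 1C = 77.
P[3]: D(K, 41) = 5F; 5F ⊕ 29 = 76.

P[0] = A5, P[1] = 8E, P[2] = 77, P[3] = 76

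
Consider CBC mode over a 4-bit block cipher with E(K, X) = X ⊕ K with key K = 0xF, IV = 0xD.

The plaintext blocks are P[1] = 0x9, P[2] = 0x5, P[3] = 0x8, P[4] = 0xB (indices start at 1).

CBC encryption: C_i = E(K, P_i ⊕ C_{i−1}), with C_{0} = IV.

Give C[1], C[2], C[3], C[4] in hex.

C[1]: P[1] ⊕ 0xD = 0x4; E(K, 0x4) = 0xB.
C[2]: P[2] ⊕ 0xB = 0xE; E(K, 0xE) = 0x1.
C[3]: P[3] ⊕ 0x1 = 0x9; E(K, 0x9) = 0x6.
C[4]: P[4] ⊕ 0x6 = 0xD; E(K, 0xD) = 0x2.

C[1] = 0xB, C[2] = 0x1, C[3] = 0x6, C[4] = 0x2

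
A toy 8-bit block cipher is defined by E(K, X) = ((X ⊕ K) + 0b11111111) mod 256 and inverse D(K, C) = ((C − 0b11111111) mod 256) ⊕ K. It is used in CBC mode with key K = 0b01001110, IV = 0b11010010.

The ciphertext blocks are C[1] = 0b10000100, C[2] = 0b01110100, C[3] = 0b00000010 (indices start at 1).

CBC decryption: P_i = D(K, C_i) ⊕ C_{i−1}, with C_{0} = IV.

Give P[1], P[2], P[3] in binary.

P[1]: D(K, 0b10000100) = 0b11001011; 0b11001011 ⊕ 0b11010010 = 0b00011001.
P[2]: D(K, 0b01110100) = 0b00111011; 0b00111011 ⊕ 0b10000100 = 0b10111111.
P[3]: D(K, 0b00000010) = 0b01001101; 0b01001101 ⊕ 0b01110100 = 0b00111001.

P[1] = 0b00011001, P[2] = 0b10111111, P[3] = 0b00111001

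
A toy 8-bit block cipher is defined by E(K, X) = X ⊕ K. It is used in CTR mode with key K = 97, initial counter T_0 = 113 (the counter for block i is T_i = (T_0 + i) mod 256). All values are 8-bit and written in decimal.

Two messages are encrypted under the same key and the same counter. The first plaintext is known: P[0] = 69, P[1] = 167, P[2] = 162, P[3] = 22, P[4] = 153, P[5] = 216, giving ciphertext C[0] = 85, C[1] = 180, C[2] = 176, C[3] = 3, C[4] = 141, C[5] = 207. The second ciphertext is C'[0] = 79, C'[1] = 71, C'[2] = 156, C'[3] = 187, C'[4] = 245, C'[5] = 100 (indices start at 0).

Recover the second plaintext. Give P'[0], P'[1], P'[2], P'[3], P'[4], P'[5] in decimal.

P'[0] = 95, P'[1] = 84, P'[2] = 142, P'[3] = 174, P'[4] = 225, P'[5] = 115

In CTR with a reused counter, both messages share the same keystream S_i, so C_i ⊕ C'_i = P_i ⊕ P'_i and thus P'_i = P_i ⊕ C_i ⊕ C'_i.
P'[0]: 69 ⊕ 85 ⊕ 79 = 95.
P'[1]: 167 ⊕ 180 ⊕ 71 = 84.
P'[2]: 162 ⊕ 176 ⊕ 156 = 142.
P'[3]: 22 ⊕ 3 ⊕ 187 = 174.
P'[4]: 153 ⊕ 141 ⊕ 245 = 225.
P'[5]: 216 ⊕ 207 ⊕ 100 = 115.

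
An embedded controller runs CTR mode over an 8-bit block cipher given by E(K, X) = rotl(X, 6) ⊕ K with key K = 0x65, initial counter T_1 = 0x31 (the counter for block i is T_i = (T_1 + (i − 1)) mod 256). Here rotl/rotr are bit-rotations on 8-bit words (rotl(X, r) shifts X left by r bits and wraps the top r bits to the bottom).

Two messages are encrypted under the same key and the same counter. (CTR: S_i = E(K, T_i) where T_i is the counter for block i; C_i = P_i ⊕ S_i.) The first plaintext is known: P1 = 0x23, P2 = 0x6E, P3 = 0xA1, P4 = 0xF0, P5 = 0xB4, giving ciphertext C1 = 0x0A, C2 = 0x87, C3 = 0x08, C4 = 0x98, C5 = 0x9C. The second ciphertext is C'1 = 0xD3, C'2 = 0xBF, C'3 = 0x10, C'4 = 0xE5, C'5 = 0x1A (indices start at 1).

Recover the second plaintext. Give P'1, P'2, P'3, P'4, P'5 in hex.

In CTR with a reused counter, both messages share the same keystream S_i, so C_i ⊕ C'_i = P_i ⊕ P'_i and thus P'_i = P_i ⊕ C_i ⊕ C'_i.
P'1: 0x23 ⊕ 0x0A ⊕ 0xD3 = 0xFA.
P'2: 0x6E ⊕ 0x87 ⊕ 0xBF = 0x56.
P'3: 0xA1 ⊕ 0x08 ⊕ 0x10 = 0xB9.
P'4: 0xF0 ⊕ 0x98 ⊕ 0xE5 = 0x8D.
P'5: 0xB4 ⊕ 0x9C ⊕ 0x1A = 0x32.

P'1 = 0xFA, P'2 = 0x56, P'3 = 0xB9, P'4 = 0x8D, P'5 = 0x32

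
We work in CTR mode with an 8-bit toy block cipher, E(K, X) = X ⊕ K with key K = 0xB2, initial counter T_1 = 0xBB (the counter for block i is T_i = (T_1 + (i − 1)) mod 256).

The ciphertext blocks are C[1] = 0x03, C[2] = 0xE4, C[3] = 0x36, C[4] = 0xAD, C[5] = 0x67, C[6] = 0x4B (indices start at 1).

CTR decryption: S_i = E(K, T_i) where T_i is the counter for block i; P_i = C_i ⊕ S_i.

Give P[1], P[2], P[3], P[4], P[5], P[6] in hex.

P[1]: T = 0xBB, S = E(K, T) = 0x09; 0x03 ⊕ 0x09 = 0x0A.
P[2]: T = 0xBC, S = E(K, T) = 0x0E; 0xE4 ⊕ 0x0E = 0xEA.
P[3]: T = 0xBD, S = E(K, T) = 0x0F; 0x36 ⊕ 0x0F = 0x39.
P[4]: T = 0xBE, S = E(K, T) = 0x0C; 0xAD ⊕ 0x0C = 0xA1.
P[5]: T = 0xBF, S = E(K, T) = 0x0D; 0x67 ⊕ 0x0D = 0x6A.
P[6]: T = 0xC0, S = E(K, T) = 0x72; 0x4B ⊕ 0x72 = 0x39.

P[1] = 0x0A, P[2] = 0xEA, P[3] = 0x39, P[4] = 0xA1, P[5] = 0x6A, P[6] = 0x39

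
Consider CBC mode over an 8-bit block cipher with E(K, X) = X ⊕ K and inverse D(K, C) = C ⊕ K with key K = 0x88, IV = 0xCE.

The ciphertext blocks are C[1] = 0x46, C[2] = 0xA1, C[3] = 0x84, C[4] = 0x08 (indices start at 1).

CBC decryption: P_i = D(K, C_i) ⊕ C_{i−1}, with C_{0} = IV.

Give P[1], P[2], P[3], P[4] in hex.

P[1] = 0x00, P[2] = 0x6F, P[3] = 0xAD, P[4] = 0x04

P[1]: D(K, 0x46) = 0xCE; 0xCE ⊕ 0xCE = 0x00.
P[2]: D(K, 0xA1) = 0x29; 0x29 ⊕ 0x46 = 0x6F.
P[3]: D(K, 0x84) = 0x0C; 0x0C ⊕ 0xA1 = 0xAD.
P[4]: D(K, 0x08) = 0x80; 0x80 ⊕ 0x84 = 0x04.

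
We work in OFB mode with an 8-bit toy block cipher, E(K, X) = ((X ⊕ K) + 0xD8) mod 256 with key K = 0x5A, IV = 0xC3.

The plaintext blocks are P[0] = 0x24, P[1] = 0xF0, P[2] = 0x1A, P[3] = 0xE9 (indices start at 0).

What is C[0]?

C[0] = 0x55

OFB encryption: S_i = E(K, S_{i−1}) with S_{−1} = IV; C_i = P_i ⊕ S_i.
C[0]: S = E(K, 0xC3) = 0x71; 0x24 ⊕ 0x71 = 0x55.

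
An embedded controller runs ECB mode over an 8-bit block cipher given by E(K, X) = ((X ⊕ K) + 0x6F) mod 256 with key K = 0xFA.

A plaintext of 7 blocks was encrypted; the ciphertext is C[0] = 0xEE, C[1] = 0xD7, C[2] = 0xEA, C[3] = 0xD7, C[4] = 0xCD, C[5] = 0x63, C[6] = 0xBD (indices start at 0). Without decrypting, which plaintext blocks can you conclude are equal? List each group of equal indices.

ECB encrypts each block independently with the same key, so equal ciphertext blocks imply equal plaintext blocks.
C[1] = C[3] = 0xD7, so P[1] = P[3].

P[1] = P[3]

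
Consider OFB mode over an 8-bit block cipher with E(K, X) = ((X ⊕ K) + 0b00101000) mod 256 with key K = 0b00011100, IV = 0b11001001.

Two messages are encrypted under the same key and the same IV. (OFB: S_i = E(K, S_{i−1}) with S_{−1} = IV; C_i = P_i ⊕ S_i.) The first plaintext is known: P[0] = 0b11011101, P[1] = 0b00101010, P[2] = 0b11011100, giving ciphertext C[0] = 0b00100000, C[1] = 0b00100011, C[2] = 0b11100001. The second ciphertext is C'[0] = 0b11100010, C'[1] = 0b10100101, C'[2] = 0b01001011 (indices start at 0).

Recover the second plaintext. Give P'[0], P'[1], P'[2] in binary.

In OFB with a reused IV, both messages share the same keystream S_i, so C_i ⊕ C'_i = P_i ⊕ P'_i and thus P'_i = P_i ⊕ C_i ⊕ C'_i.
P'[0]: 0b11011101 ⊕ 0b00100000 ⊕ 0b11100010 = 0b00011111.
P'[1]: 0b00101010 ⊕ 0b00100011 ⊕ 0b10100101 = 0b10101100.
P'[2]: 0b11011100 ⊕ 0b11100001 ⊕ 0b01001011 = 0b01110110.

P'[0] = 0b00011111, P'[1] = 0b10101100, P'[2] = 0b01110110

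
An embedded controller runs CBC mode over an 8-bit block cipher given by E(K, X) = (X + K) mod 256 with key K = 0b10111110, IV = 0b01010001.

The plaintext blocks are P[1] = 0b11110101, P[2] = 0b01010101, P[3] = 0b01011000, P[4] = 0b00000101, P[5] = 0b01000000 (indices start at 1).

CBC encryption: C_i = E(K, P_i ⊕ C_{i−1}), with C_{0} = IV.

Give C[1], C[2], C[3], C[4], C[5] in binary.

C[1] = 0b01100010, C[2] = 0b11110101, C[3] = 0b01101011, C[4] = 0b00101100, C[5] = 0b00101010

C[1]: P[1] ⊕ 0b01010001 = 0b10100100; E(K, 0b10100100) = 0b01100010.
C[2]: P[2] ⊕ 0b01100010 = 0b00110111; E(K, 0b00110111) = 0b11110101.
C[3]: P[3] ⊕ 0b11110101 = 0b10101101; E(K, 0b10101101) = 0b01101011.
C[4]: P[4] ⊕ 0b01101011 = 0b01101110; E(K, 0b01101110) = 0b00101100.
C[5]: P[5] ⊕ 0b00101100 = 0b01101100; E(K, 0b01101100) = 0b00101010.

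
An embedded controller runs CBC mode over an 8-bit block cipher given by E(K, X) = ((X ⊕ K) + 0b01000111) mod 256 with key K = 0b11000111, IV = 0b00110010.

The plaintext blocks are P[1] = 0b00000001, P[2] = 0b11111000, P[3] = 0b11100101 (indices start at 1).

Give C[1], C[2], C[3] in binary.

C[1] = 0b00111011, C[2] = 0b01001011, C[3] = 0b10110000

CBC encryption: C_i = E(K, P_i ⊕ C_{i−1}), with C_{0} = IV.
C[1]: P[1] ⊕ 0b00110010 = 0b00110011; E(K, 0b00110011) = 0b00111011.
C[2]: P[2] ⊕ 0b00111011 = 0b11000011; E(K, 0b11000011) = 0b01001011.
C[3]: P[3] ⊕ 0b01001011 = 0b10101110; E(K, 0b10101110) = 0b10110000.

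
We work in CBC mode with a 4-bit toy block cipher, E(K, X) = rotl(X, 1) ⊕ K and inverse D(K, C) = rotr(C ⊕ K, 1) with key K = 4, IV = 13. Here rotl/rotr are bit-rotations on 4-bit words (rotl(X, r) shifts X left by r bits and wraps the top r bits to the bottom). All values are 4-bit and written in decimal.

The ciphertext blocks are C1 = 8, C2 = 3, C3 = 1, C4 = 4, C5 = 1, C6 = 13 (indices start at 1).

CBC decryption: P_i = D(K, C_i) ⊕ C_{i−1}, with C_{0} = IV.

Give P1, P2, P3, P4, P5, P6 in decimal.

P1: D(K, 8) = 6; 6 ⊕ 13 = 11.
P2: D(K, 3) = 11; 11 ⊕ 8 = 3.
P3: D(K, 1) = 10; 10 ⊕ 3 = 9.
P4: D(K, 4) = 0; 0 ⊕ 1 = 1.
P5: D(K, 1) = 10; 10 ⊕ 4 = 14.
P6: D(K, 13) = 12; 12 ⊕ 1 = 13.

P1 = 11, P2 = 3, P3 = 9, P4 = 1, P5 = 14, P6 = 13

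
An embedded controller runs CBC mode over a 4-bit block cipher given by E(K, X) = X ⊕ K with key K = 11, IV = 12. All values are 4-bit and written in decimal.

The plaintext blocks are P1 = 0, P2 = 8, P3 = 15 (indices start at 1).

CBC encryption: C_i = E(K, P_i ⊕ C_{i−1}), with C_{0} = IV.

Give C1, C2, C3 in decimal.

C1 = 7, C2 = 4, C3 = 0

C1: P1 ⊕ 12 = 12; E(K, 12) = 7.
C2: P2 ⊕ 7 = 15; E(K, 15) = 4.
C3: P3 ⊕ 4 = 11; E(K, 11) = 0.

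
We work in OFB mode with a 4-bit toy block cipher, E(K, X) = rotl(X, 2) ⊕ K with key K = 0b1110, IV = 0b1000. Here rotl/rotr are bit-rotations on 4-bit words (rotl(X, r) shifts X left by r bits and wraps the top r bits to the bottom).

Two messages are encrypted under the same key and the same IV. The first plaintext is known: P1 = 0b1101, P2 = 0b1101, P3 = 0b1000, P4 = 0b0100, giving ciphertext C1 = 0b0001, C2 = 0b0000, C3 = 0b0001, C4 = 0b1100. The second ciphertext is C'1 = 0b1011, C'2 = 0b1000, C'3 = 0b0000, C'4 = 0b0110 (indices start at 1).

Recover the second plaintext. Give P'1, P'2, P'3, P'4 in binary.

In OFB with a reused IV, both messages share the same keystream S_i, so C_i ⊕ C'_i = P_i ⊕ P'_i and thus P'_i = P_i ⊕ C_i ⊕ C'_i.
P'1: 0b1101 ⊕ 0b0001 ⊕ 0b1011 = 0b0111.
P'2: 0b1101 ⊕ 0b0000 ⊕ 0b1000 = 0b0101.
P'3: 0b1000 ⊕ 0b0001 ⊕ 0b0000 = 0b1001.
P'4: 0b0100 ⊕ 0b1100 ⊕ 0b0110 = 0b1110.

P'1 = 0b0111, P'2 = 0b0101, P'3 = 0b1001, P'4 = 0b1110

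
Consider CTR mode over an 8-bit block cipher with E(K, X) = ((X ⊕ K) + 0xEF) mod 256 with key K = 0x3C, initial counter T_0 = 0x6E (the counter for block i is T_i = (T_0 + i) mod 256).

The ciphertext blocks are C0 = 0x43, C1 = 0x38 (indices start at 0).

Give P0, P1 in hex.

CTR decryption: S_i = E(K, T_i) where T_i is the counter for block i; P_i = C_i ⊕ S_i.
P0: T = 0x6E, S = E(K, T) = 0x41; 0x43 ⊕ 0x41 = 0x02.
P1: T = 0x6F, S = E(K, T) = 0x42; 0x38 ⊕ 0x42 = 0x7A.

P0 = 0x02, P1 = 0x7A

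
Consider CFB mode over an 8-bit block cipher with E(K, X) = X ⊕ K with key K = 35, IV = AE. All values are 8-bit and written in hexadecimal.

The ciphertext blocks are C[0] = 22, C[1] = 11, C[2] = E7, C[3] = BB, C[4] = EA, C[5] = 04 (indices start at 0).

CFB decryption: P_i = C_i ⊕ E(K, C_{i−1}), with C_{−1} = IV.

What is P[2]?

P[2] = C3

P[2]: E(K, 11) = 24; E7 ⊕ 24 = C3.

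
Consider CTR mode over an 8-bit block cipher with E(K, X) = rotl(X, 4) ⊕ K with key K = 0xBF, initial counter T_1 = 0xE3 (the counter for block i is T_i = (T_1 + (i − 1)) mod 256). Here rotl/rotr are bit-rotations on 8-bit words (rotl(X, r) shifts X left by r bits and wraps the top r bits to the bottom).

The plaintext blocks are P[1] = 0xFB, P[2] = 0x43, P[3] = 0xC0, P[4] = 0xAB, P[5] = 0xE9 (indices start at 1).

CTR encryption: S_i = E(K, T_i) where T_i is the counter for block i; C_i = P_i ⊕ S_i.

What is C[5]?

C[1]: T = 0xE3, S = E(K, T) = 0x81; 0xFB ⊕ 0x81 = 0x7A.
C[2]: T = 0xE4, S = E(K, T) = 0xF1; 0x43 ⊕ 0xF1 = 0xB2.
C[3]: T = 0xE5, S = E(K, T) = 0xE1; 0xC0 ⊕ 0xE1 = 0x21.
C[4]: T = 0xE6, S = E(K, T) = 0xD1; 0xAB ⊕ 0xD1 = 0x7A.
C[5]: T = 0xE7, S = E(K, T) = 0xC1; 0xE9 ⊕ 0xC1 = 0x28.

C[5] = 0x28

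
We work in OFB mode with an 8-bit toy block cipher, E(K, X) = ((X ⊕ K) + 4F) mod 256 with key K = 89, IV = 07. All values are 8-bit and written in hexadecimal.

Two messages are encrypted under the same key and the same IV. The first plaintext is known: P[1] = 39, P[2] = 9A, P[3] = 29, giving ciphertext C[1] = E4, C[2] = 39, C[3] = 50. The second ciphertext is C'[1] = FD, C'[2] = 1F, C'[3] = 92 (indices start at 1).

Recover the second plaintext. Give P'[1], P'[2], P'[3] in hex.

In OFB with a reused IV, both messages share the same keystream S_i, so C_i ⊕ C'_i = P_i ⊕ P'_i and thus P'_i = P_i ⊕ C_i ⊕ C'_i.
P'[1]: 39 ⊕ E4 ⊕ FD = 20.
P'[2]: 9A ⊕ 39 ⊕ 1F = BC.
P'[3]: 29 ⊕ 50 ⊕ 92 = EB.

P'[1] = 20, P'[2] = BC, P'[3] = EB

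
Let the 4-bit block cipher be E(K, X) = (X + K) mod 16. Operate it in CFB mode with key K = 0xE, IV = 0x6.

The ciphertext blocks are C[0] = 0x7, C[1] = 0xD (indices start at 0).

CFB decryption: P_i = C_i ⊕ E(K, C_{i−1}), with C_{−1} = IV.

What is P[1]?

P[1] = 0x8

P[1]: E(K, 0x7) = 0x5; 0xD ⊕ 0x5 = 0x8.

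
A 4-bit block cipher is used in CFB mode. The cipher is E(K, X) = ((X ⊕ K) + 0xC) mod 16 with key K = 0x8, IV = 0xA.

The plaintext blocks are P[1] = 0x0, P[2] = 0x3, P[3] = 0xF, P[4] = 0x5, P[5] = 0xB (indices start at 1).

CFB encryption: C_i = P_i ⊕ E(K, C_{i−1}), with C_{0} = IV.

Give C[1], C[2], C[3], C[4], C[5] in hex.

C[1] = 0xE, C[2] = 0x1, C[3] = 0xA, C[4] = 0xB, C[5] = 0x4

C[1]: E(K, 0xA) = 0xE; 0x0 ⊕ 0xE = 0xE.
C[2]: E(K, 0xE) = 0x2; 0x3 ⊕ 0x2 = 0x1.
C[3]: E(K, 0x1) = 0x5; 0xF ⊕ 0x5 = 0xA.
C[4]: E(K, 0xA) = 0xE; 0x5 ⊕ 0xE = 0xB.
C[5]: E(K, 0xB) = 0xF; 0xB ⊕ 0xF = 0x4.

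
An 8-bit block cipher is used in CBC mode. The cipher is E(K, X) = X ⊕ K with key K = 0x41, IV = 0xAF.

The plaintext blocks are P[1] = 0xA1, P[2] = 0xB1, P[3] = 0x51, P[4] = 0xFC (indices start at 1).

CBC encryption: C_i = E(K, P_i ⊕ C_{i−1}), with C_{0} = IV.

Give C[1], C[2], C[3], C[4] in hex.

C[1] = 0x4F, C[2] = 0xBF, C[3] = 0xAF, C[4] = 0x12

C[1]: P[1] ⊕ 0xAF = 0x0E; E(K, 0x0E) = 0x4F.
C[2]: P[2] ⊕ 0x4F = 0xFE; E(K, 0xFE) = 0xBF.
C[3]: P[3] ⊕ 0xBF = 0xEE; E(K, 0xEE) = 0xAF.
C[4]: P[4] ⊕ 0xAF = 0x53; E(K, 0x53) = 0x12.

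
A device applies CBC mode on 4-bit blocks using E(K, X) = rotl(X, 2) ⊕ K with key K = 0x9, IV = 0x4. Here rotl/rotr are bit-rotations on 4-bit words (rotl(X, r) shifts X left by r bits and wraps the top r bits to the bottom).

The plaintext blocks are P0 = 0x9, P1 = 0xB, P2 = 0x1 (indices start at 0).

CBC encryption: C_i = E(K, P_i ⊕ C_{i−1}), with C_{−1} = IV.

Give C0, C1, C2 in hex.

C0 = 0xE, C1 = 0xC, C2 = 0xE

C0: P0 ⊕ 0x4 = 0xD; E(K, 0xD) = 0xE.
C1: P1 ⊕ 0xE = 0x5; E(K, 0x5) = 0xC.
C2: P2 ⊕ 0xC = 0xD; E(K, 0xD) = 0xE.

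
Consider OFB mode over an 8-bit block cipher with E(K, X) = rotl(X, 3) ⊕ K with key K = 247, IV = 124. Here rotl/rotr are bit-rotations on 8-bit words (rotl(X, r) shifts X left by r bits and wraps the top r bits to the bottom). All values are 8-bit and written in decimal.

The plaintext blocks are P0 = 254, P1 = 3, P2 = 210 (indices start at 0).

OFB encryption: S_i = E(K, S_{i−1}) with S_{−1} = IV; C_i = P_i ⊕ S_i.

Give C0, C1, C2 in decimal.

C0 = 234, C1 = 84, C2 = 159

C0: S = E(K, 124) = 20; 254 ⊕ 20 = 234.
C1: S = E(K, 20) = 87; 3 ⊕ 87 = 84.
C2: S = E(K, 87) = 77; 210 ⊕ 77 = 159.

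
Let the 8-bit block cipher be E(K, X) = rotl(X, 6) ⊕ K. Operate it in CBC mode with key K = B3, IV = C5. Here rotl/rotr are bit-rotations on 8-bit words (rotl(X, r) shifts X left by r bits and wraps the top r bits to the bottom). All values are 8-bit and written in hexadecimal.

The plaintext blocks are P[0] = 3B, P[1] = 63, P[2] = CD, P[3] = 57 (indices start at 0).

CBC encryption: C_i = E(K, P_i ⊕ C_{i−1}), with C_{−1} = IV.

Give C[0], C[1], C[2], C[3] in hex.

C[0] = 0C, C[1] = 68, C[2] = DA, C[3] = D0

C[0]: P[0] ⊕ C5 = FE; E(K, FE) = 0C.
C[1]: P[1] ⊕ 0C = 6F; E(K, 6F) = 68.
C[2]: P[2] ⊕ 68 = A5; E(K, A5) = DA.
C[3]: P[3] ⊕ DA = 8D; E(K, 8D) = D0.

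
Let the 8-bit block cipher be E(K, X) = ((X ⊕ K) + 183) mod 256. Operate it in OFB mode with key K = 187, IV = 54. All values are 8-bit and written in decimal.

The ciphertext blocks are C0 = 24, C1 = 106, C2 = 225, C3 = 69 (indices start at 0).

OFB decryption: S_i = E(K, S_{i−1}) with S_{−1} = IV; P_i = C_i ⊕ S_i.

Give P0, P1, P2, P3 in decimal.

P0 = 92, P1 = 220, P2 = 37, P3 = 115

P0: S = E(K, 54) = 68; 24 ⊕ 68 = 92.
P1: S = E(K, 68) = 182; 106 ⊕ 182 = 220.
P2: S = E(K, 182) = 196; 225 ⊕ 196 = 37.
P3: S = E(K, 196) = 54; 69 ⊕ 54 = 115.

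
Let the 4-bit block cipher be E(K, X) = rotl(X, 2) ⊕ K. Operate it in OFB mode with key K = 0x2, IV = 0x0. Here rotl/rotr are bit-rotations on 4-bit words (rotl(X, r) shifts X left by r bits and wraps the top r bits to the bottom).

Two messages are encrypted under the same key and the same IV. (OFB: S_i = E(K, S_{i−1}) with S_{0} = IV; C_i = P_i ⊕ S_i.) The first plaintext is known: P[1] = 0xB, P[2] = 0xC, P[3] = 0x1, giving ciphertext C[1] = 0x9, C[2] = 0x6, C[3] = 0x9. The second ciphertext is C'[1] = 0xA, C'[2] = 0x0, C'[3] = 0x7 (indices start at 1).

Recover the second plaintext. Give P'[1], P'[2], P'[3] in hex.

P'[1] = 0x8, P'[2] = 0xA, P'[3] = 0xF

In OFB with a reused IV, both messages share the same keystream S_i, so C_i ⊕ C'_i = P_i ⊕ P'_i and thus P'_i = P_i ⊕ C_i ⊕ C'_i.
P'[1]: 0xB ⊕ 0x9 ⊕ 0xA = 0x8.
P'[2]: 0xC ⊕ 0x6 ⊕ 0x0 = 0xA.
P'[3]: 0x1 ⊕ 0x9 ⊕ 0x7 = 0xF.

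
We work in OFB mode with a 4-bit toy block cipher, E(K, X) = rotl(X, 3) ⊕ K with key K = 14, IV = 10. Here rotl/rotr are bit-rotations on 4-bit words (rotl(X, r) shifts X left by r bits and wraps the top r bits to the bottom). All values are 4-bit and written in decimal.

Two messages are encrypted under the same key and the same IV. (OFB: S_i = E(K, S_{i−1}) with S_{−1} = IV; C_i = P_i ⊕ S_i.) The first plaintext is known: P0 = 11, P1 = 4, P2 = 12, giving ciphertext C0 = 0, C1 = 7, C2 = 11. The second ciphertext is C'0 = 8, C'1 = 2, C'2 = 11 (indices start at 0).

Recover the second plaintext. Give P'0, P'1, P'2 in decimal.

In OFB with a reused IV, both messages share the same keystream S_i, so C_i ⊕ C'_i = P_i ⊕ P'_i and thus P'_i = P_i ⊕ C_i ⊕ C'_i.
P'0: 11 ⊕ 0 ⊕ 8 = 3.
P'1: 4 ⊕ 7 ⊕ 2 = 1.
P'2: 12 ⊕ 11 ⊕ 11 = 12.

P'0 = 3, P'1 = 1, P'2 = 12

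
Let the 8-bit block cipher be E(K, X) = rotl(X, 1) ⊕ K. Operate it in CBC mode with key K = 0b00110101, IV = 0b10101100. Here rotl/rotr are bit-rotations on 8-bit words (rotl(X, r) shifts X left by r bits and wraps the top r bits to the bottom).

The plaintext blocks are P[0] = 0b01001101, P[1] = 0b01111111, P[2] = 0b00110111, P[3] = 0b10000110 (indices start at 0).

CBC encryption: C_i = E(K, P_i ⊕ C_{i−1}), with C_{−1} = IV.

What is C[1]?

C[1] = 0b00100110

C[0]: P[0] ⊕ 0b10101100 = 0b11100001; E(K, 0b11100001) = 0b11110110.
C[1]: P[1] ⊕ 0b11110110 = 0b10001001; E(K, 0b10001001) = 0b00100110.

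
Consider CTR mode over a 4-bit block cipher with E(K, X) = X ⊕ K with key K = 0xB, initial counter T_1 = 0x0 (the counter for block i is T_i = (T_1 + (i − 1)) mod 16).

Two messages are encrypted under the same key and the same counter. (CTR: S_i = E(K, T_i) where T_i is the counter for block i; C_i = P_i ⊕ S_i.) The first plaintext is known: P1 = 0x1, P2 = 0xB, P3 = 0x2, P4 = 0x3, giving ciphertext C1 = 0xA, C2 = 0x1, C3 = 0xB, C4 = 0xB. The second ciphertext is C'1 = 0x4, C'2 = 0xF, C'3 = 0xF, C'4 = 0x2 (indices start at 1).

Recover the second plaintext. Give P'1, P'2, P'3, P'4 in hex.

P'1 = 0xF, P'2 = 0x5, P'3 = 0x6, P'4 = 0xA

In CTR with a reused counter, both messages share the same keystream S_i, so C_i ⊕ C'_i = P_i ⊕ P'_i and thus P'_i = P_i ⊕ C_i ⊕ C'_i.
P'1: 0x1 ⊕ 0xA ⊕ 0x4 = 0xF.
P'2: 0xB ⊕ 0x1 ⊕ 0xF = 0x5.
P'3: 0x2 ⊕ 0xB ⊕ 0xF = 0x6.
P'4: 0x3 ⊕ 0xB ⊕ 0x2 = 0xA.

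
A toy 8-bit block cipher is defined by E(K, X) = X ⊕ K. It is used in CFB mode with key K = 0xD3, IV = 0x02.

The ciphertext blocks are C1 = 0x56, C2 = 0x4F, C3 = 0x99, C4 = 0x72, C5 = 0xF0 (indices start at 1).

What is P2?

CFB decryption: P_i = C_i ⊕ E(K, C_{i−1}), with C_{0} = IV.
P2: E(K, 0x56) = 0x85; 0x4F ⊕ 0x85 = 0xCA.

P2 = 0xCA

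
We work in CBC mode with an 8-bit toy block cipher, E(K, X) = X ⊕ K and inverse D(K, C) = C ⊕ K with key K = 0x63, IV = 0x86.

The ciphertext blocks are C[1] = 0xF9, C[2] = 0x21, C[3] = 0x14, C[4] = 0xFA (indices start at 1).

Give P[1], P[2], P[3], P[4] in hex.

P[1] = 0x1C, P[2] = 0xBB, P[3] = 0x56, P[4] = 0x8D

CBC decryption: P_i = D(K, C_i) ⊕ C_{i−1}, with C_{0} = IV.
P[1]: D(K, 0xF9) = 0x9A; 0x9A ⊕ 0x86 = 0x1C.
P[2]: D(K, 0x21) = 0x42; 0x42 ⊕ 0xF9 = 0xBB.
P[3]: D(K, 0x14) = 0x77; 0x77 ⊕ 0x21 = 0x56.
P[4]: D(K, 0xFA) = 0x99; 0x99 ⊕ 0x14 = 0x8D.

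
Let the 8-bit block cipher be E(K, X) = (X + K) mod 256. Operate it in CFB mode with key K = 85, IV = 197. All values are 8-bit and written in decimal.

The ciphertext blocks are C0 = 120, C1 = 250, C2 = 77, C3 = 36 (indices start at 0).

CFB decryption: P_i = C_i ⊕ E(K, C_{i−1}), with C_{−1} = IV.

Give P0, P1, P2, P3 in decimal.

P0: E(K, 197) = 26; 120 ⊕ 26 = 98.
P1: E(K, 120) = 205; 250 ⊕ 205 = 55.
P2: E(K, 250) = 79; 77 ⊕ 79 = 2.
P3: E(K, 77) = 162; 36 ⊕ 162 = 134.

P0 = 98, P1 = 55, P2 = 2, P3 = 134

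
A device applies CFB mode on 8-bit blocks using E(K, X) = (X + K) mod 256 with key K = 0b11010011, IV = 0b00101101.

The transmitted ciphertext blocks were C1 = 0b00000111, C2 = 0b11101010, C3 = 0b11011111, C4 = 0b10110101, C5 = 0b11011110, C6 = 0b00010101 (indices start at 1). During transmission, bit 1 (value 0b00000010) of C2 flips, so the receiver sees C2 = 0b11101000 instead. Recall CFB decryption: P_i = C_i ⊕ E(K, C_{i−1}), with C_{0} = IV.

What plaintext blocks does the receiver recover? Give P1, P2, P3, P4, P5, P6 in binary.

Only C2 changed, to 0b11101000. In CFB, a change in C_i flips the same bit in P_i and garbles P_{i+1}. Decrypting the received ciphertext:
P1: E(K, 0b00101101) = 0b00000000; 0b00000111 ⊕ 0b00000000 = 0b00000111.
P2: E(K, 0b00000111) = 0b11011010; 0b11101000 ⊕ 0b11011010 = 0b00110010.
P3: E(K, 0b11101000) = 0b10111011; 0b11011111 ⊕ 0b10111011 = 0b01100100.
P4: E(K, 0b11011111) = 0b10110010; 0b10110101 ⊕ 0b10110010 = 0b00000111.
P5: E(K, 0b10110101) = 0b10001000; 0b11011110 ⊕ 0b10001000 = 0b01010110.
P6: E(K, 0b11011110) = 0b10110001; 0b00010101 ⊕ 0b10110001 = 0b10100100.
Blocks that differ from the original plaintext: P2, P3.

P1 = 0b00000111, P2 = 0b00110010, P3 = 0b01100100, P4 = 0b00000111, P5 = 0b01010110, P6 = 0b10100100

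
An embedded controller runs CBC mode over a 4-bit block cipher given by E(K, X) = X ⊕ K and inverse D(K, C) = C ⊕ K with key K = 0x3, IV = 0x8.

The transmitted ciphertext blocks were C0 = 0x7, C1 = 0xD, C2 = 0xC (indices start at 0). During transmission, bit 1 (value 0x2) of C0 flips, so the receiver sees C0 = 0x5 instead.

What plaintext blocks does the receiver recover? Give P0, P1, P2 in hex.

CBC decryption: P_i = D(K, C_i) ⊕ C_{i−1}, with C_{−1} = IV.
Only C0 changed, to 0x5. In CBC, a change in C_i garbles P_i and flips the same bit in P_{i+1}. Decrypting the received ciphertext:
P0: D(K, 0x5) = 0x6; 0x6 ⊕ 0x8 = 0xE.
P1: D(K, 0xD) = 0xE; 0xE ⊕ 0x5 = 0xB.
P2: D(K, 0xC) = 0xF; 0xF ⊕ 0xD = 0x2.
Blocks that differ from the original plaintext: P0, P1.

P0 = 0xE, P1 = 0xB, P2 = 0x2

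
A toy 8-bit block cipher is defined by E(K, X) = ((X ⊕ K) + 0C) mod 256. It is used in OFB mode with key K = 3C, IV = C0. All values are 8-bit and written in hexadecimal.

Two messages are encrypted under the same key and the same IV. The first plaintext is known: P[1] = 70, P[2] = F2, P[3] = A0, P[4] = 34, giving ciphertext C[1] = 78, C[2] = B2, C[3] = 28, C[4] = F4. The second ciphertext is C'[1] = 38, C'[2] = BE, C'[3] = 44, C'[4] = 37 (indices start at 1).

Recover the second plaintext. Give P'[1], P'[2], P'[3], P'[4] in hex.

In OFB with a reused IV, both messages share the same keystream S_i, so C_i ⊕ C'_i = P_i ⊕ P'_i and thus P'_i = P_i ⊕ C_i ⊕ C'_i.
P'[1]: 70 ⊕ 78 ⊕ 38 = 30.
P'[2]: F2 ⊕ B2 ⊕ BE = FE.
P'[3]: A0 ⊕ 28 ⊕ 44 = CC.
P'[4]: 34 ⊕ F4 ⊕ 37 = F7.

P'[1] = 30, P'[2] = FE, P'[3] = CC, P'[4] = F7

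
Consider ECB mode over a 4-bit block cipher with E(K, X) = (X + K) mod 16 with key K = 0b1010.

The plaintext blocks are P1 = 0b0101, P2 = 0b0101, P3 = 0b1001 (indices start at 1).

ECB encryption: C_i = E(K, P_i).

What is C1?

C1 = 0b1111

C1: E(K, 0b0101) = 0b1111.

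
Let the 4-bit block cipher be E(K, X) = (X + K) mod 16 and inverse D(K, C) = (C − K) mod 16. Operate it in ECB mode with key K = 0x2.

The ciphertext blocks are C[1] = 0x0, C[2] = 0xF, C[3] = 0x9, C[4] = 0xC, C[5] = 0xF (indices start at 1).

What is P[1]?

P[1] = 0xE

ECB decryption: P_i = D(K, C_i).
P[1]: D(K, 0x0) = 0xE.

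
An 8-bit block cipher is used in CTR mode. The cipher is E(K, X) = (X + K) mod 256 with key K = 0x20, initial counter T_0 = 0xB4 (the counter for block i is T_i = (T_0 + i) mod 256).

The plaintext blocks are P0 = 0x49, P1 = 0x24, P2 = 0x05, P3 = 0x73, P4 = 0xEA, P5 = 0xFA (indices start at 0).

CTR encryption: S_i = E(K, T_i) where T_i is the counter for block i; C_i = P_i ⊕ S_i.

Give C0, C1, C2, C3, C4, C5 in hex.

C0: T = 0xB4, S = E(K, T) = 0xD4; 0x49 ⊕ 0xD4 = 0x9D.
C1: T = 0xB5, S = E(K, T) = 0xD5; 0x24 ⊕ 0xD5 = 0xF1.
C2: T = 0xB6, S = E(K, T) = 0xD6; 0x05 ⊕ 0xD6 = 0xD3.
C3: T = 0xB7, S = E(K, T) = 0xD7; 0x73 ⊕ 0xD7 = 0xA4.
C4: T = 0xB8, S = E(K, T) = 0xD8; 0xEA ⊕ 0xD8 = 0x32.
C5: T = 0xB9, S = E(K, T) = 0xD9; 0xFA ⊕ 0xD9 = 0x23.

C0 = 0x9D, C1 = 0xF1, C2 = 0xD3, C3 = 0xA4, C4 = 0x32, C5 = 0x23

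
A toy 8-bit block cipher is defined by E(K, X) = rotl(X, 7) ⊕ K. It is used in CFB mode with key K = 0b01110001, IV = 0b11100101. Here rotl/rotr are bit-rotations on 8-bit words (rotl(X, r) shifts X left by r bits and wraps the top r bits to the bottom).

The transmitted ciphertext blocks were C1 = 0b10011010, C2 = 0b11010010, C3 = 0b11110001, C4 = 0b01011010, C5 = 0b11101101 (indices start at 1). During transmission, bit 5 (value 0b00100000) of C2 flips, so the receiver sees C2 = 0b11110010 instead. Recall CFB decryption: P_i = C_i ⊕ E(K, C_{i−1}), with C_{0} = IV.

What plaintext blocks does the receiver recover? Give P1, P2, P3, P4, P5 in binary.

Only C2 changed, to 0b11110010. In CFB, a change in C_i flips the same bit in P_i and garbles P_{i+1}. Decrypting the received ciphertext:
P1: E(K, 0b11100101) = 0b10000011; 0b10011010 ⊕ 0b10000011 = 0b00011001.
P2: E(K, 0b10011010) = 0b00111100; 0b11110010 ⊕ 0b00111100 = 0b11001110.
P3: E(K, 0b11110010) = 0b00001000; 0b11110001 ⊕ 0b00001000 = 0b11111001.
P4: E(K, 0b11110001) = 0b10001001; 0b01011010 ⊕ 0b10001001 = 0b11010011.
P5: E(K, 0b01011010) = 0b01011100; 0b11101101 ⊕ 0b01011100 = 0b10110001.
Blocks that differ from the original plaintext: P2, P3.

P1 = 0b00011001, P2 = 0b11001110, P3 = 0b11111001, P4 = 0b11010011, P5 = 0b10110001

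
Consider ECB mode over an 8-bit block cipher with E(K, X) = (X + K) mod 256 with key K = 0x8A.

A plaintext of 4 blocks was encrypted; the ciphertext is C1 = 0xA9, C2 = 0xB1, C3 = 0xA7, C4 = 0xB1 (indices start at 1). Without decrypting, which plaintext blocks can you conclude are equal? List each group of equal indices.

P2 = P4

ECB encrypts each block independently with the same key, so equal ciphertext blocks imply equal plaintext blocks.
C2 = C4 = 0xB1, so P2 = P4.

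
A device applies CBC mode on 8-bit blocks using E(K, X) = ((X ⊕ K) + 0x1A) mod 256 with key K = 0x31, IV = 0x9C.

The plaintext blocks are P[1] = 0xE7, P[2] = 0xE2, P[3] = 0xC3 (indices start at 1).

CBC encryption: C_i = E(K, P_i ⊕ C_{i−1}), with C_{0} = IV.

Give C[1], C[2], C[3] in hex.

C[1] = 0x64, C[2] = 0xD1, C[3] = 0x3D

C[1]: P[1] ⊕ 0x9C = 0x7B; E(K, 0x7B) = 0x64.
C[2]: P[2] ⊕ 0x64 = 0x86; E(K, 0x86) = 0xD1.
C[3]: P[3] ⊕ 0xD1 = 0x12; E(K, 0x12) = 0x3D.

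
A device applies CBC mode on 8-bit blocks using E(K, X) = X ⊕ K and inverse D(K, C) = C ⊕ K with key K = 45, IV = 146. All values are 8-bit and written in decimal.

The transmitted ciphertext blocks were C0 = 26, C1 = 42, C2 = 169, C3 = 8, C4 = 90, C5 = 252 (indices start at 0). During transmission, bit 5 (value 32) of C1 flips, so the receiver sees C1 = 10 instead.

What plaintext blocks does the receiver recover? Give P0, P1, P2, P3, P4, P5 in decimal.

CBC decryption: P_i = D(K, C_i) ⊕ C_{i−1}, with C_{−1} = IV.
Only C1 changed, to 10. In CBC, a change in C_i garbles P_i and flips the same bit in P_{i+1}. Decrypting the received ciphertext:
P0: D(K, 26) = 55; 55 ⊕ 146 = 165.
P1: D(K, 10) = 39; 39 ⊕ 26 = 61.
P2: D(K, 169) = 132; 132 ⊕ 10 = 142.
P3: D(K, 8) = 37; 37 ⊕ 169 = 140.
P4: D(K, 90) = 119; 119 ⊕ 8 = 127.
P5: D(K, 252) = 209; 209 ⊕ 90 = 139.
Blocks that differ from the original plaintext: P1, P2.

P0 = 165, P1 = 61, P2 = 142, P3 = 140, P4 = 127, P5 = 139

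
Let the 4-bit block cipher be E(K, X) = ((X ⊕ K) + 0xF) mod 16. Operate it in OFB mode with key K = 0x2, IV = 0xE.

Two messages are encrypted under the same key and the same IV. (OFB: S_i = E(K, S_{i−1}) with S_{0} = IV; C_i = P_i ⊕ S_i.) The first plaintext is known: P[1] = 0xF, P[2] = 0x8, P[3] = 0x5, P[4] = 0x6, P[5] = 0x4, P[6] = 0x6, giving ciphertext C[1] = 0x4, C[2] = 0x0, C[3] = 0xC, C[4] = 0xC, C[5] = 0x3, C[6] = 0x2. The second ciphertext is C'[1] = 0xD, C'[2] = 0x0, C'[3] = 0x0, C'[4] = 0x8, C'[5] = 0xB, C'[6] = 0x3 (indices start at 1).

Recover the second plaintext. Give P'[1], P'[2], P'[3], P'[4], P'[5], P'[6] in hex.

P'[1] = 0x6, P'[2] = 0x8, P'[3] = 0x9, P'[4] = 0x2, P'[5] = 0xC, P'[6] = 0x7

In OFB with a reused IV, both messages share the same keystream S_i, so C_i ⊕ C'_i = P_i ⊕ P'_i and thus P'_i = P_i ⊕ C_i ⊕ C'_i.
P'[1]: 0xF ⊕ 0x4 ⊕ 0xD = 0x6.
P'[2]: 0x8 ⊕ 0x0 ⊕ 0x0 = 0x8.
P'[3]: 0x5 ⊕ 0xC ⊕ 0x0 = 0x9.
P'[4]: 0x6 ⊕ 0xC ⊕ 0x8 = 0x2.
P'[5]: 0x4 ⊕ 0x3 ⊕ 0xB = 0xC.
P'[6]: 0x6 ⊕ 0x2 ⊕ 0x3 = 0x7.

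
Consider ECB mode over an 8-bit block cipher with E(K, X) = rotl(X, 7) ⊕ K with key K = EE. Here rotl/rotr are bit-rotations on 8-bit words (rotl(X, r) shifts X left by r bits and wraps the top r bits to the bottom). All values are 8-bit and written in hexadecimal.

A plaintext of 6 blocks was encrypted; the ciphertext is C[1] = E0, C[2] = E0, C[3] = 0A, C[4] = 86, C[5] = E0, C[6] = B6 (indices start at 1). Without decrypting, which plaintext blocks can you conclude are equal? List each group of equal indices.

P[1] = P[2] = P[5]

ECB encrypts each block independently with the same key, so equal ciphertext blocks imply equal plaintext blocks.
C[1] = C[2] = C[5] = E0, so P[1] = P[2] = P[5].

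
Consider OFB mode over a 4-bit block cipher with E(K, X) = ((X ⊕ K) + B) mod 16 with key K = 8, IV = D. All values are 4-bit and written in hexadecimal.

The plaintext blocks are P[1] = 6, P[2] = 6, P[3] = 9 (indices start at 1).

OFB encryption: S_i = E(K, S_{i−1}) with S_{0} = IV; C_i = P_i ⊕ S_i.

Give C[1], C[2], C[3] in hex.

C[1] = 6, C[2] = 5, C[3] = F

C[1]: S = E(K, D) = 0; 6 ⊕ 0 = 6.
C[2]: S = E(K, 0) = 3; 6 ⊕ 3 = 5.
C[3]: S = E(K, 3) = 6; 9 ⊕ 6 = F.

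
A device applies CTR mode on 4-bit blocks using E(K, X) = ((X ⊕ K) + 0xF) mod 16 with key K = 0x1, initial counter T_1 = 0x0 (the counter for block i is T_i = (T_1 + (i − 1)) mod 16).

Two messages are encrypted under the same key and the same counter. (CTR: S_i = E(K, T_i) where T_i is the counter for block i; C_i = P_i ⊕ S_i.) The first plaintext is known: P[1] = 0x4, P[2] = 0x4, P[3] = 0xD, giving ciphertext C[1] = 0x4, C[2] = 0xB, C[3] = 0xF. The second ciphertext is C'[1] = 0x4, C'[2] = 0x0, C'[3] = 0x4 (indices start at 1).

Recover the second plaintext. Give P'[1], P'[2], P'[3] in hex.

P'[1] = 0x4, P'[2] = 0xF, P'[3] = 0x6

In CTR with a reused counter, both messages share the same keystream S_i, so C_i ⊕ C'_i = P_i ⊕ P'_i and thus P'_i = P_i ⊕ C_i ⊕ C'_i.
P'[1]: 0x4 ⊕ 0x4 ⊕ 0x4 = 0x4.
P'[2]: 0x4 ⊕ 0xB ⊕ 0x0 = 0xF.
P'[3]: 0xD ⊕ 0xF ⊕ 0x4 = 0x6.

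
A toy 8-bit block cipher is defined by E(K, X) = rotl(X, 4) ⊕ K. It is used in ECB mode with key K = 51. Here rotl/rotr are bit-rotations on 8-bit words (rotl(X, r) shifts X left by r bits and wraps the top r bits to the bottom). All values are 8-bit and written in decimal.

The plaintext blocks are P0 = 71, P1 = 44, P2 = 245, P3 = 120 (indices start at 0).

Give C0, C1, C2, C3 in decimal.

ECB encryption: C_i = E(K, P_i).
C0: E(K, 71) = 71.
C1: E(K, 44) = 241.
C2: E(K, 245) = 108.
C3: E(K, 120) = 180.

C0 = 71, C1 = 241, C2 = 108, C3 = 180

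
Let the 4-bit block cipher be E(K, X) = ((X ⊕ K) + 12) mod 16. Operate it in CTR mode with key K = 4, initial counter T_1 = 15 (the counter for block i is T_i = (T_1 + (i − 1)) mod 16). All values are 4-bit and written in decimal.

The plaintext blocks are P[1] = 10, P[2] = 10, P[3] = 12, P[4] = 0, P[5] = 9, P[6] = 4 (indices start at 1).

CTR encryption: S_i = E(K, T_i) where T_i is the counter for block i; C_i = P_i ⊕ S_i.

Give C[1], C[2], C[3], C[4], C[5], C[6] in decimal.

C[1]: T = 15, S = E(K, T) = 7; 10 ⊕ 7 = 13.
C[2]: T = 0, S = E(K, T) = 0; 10 ⊕ 0 = 10.
C[3]: T = 1, S = E(K, T) = 1; 12 ⊕ 1 = 13.
C[4]: T = 2, S = E(K, T) = 2; 0 ⊕ 2 = 2.
C[5]: T = 3, S = E(K, T) = 3; 9 ⊕ 3 = 10.
C[6]: T = 4, S = E(K, T) = 12; 4 ⊕ 12 = 8.

C[1] = 13, C[2] = 10, C[3] = 13, C[4] = 2, C[5] = 10, C[6] = 8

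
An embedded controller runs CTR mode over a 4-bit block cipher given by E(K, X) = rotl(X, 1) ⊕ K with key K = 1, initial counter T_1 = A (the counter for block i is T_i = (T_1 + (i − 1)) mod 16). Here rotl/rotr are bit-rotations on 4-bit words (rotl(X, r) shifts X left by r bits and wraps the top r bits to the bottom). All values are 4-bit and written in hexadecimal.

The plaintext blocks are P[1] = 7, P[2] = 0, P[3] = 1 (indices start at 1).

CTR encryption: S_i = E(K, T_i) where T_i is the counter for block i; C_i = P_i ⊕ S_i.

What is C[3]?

C[1]: T = A, S = E(K, T) = 4; 7 ⊕ 4 = 3.
C[2]: T = B, S = E(K, T) = 6; 0 ⊕ 6 = 6.
C[3]: T = C, S = E(K, T) = 8; 1 ⊕ 8 = 9.

C[3] = 9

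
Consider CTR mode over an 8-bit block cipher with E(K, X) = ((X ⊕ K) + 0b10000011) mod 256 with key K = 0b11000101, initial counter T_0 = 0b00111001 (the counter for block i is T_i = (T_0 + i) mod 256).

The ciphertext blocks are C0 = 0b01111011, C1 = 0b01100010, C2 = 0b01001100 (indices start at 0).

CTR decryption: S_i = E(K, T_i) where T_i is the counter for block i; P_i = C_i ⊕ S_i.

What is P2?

P2: T = 0b00111011, S = E(K, T) = 0b10000001; 0b01001100 ⊕ 0b10000001 = 0b11001101.

P2 = 0b11001101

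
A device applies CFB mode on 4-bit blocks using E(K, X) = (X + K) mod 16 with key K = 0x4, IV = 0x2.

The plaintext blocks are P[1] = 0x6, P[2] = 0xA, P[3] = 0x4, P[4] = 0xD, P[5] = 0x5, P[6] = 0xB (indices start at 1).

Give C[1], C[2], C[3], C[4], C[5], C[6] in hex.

C[1] = 0x0, C[2] = 0xE, C[3] = 0x6, C[4] = 0x7, C[5] = 0xE, C[6] = 0x9

CFB encryption: C_i = P_i ⊕ E(K, C_{i−1}), with C_{0} = IV.
C[1]: E(K, 0x2) = 0x6; 0x6 ⊕ 0x6 = 0x0.
C[2]: E(K, 0x0) = 0x4; 0xA ⊕ 0x4 = 0xE.
C[3]: E(K, 0xE) = 0x2; 0x4 ⊕ 0x2 = 0x6.
C[4]: E(K, 0x6) = 0xA; 0xD ⊕ 0xA = 0x7.
C[5]: E(K, 0x7) = 0xB; 0x5 ⊕ 0xB = 0xE.
C[6]: E(K, 0xE) = 0x2; 0xB ⊕ 0x2 = 0x9.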